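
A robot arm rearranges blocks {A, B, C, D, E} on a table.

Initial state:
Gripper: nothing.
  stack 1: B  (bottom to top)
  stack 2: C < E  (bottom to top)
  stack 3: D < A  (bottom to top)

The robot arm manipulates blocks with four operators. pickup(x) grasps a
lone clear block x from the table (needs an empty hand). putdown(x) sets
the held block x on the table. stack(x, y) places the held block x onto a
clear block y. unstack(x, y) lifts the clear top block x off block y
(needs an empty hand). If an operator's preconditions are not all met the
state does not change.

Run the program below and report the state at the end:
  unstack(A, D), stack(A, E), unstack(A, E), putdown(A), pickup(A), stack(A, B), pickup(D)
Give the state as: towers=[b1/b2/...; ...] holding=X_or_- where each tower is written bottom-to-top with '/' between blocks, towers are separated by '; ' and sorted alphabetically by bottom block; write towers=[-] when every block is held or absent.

step 1 (unstack(A, D)): towers=[B; C/E; D] holding=A
step 2 (stack(A, E)): towers=[B; C/E/A; D] holding=-
step 3 (unstack(A, E)): towers=[B; C/E; D] holding=A
step 4 (putdown(A)): towers=[A; B; C/E; D] holding=-
step 5 (pickup(A)): towers=[B; C/E; D] holding=A
step 6 (stack(A, B)): towers=[B/A; C/E; D] holding=-
step 7 (pickup(D)): towers=[B/A; C/E] holding=D

towers=[B/A; C/E] holding=D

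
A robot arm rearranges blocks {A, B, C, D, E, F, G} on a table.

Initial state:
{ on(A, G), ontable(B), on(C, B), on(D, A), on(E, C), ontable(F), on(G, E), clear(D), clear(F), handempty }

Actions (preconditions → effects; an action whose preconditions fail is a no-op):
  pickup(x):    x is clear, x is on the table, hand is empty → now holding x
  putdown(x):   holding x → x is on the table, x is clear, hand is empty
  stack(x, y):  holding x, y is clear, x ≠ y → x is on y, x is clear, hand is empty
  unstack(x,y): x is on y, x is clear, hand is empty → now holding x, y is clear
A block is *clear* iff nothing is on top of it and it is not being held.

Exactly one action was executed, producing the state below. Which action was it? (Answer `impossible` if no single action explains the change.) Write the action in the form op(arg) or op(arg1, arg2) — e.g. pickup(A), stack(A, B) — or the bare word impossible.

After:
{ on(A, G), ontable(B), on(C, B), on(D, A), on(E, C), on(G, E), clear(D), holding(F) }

target: towers=[B/C/E/G/A/D] holding=F
         pickup(F) → towers=[B/C/E/G/A/D] holding=F  ← match
     unstack(D, A) → towers=[B/C/E/G/A; F] holding=D

pickup(F)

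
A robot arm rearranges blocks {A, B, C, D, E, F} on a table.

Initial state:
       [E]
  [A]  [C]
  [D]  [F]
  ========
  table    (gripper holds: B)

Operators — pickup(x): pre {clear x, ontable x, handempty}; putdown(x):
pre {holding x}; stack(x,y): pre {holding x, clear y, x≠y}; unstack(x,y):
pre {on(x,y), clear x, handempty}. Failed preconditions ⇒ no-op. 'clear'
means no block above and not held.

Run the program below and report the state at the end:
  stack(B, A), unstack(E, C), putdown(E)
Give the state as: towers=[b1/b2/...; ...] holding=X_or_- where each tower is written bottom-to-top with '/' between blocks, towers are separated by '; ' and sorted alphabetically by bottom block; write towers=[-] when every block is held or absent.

towers=[D/A/B; E; F/C] holding=-

step 1 (stack(B, A)): towers=[D/A/B; F/C/E] holding=-
step 2 (unstack(E, C)): towers=[D/A/B; F/C] holding=E
step 3 (putdown(E)): towers=[D/A/B; E; F/C] holding=-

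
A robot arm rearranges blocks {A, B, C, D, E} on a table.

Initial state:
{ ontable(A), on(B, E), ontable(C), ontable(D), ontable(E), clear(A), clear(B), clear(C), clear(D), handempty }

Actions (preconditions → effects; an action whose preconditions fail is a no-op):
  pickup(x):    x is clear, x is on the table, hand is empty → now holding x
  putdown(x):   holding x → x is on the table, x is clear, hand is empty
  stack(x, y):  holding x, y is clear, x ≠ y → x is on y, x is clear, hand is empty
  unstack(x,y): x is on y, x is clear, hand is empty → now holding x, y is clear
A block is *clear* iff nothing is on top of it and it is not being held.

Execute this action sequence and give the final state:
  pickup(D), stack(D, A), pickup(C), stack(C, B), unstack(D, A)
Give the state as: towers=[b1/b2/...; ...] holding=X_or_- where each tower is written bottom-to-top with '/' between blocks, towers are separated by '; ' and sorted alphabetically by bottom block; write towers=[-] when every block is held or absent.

step 1 (pickup(D)): towers=[A; C; E/B] holding=D
step 2 (stack(D, A)): towers=[A/D; C; E/B] holding=-
step 3 (pickup(C)): towers=[A/D; E/B] holding=C
step 4 (stack(C, B)): towers=[A/D; E/B/C] holding=-
step 5 (unstack(D, A)): towers=[A; E/B/C] holding=D

towers=[A; E/B/C] holding=D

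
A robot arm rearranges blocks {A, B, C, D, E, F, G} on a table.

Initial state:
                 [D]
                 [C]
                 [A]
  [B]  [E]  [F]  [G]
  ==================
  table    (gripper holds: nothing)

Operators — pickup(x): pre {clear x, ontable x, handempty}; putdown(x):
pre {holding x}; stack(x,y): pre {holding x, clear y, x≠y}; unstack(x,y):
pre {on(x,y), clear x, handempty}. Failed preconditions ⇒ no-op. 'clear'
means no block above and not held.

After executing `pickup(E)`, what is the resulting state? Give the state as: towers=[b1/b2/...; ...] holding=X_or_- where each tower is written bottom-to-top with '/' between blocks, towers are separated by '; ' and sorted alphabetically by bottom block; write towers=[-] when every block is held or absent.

before: towers=[B; E; F; G/A/C/D] holding=-
pre[pickup(E)]: clear(E) ok, ontable(E) ok, handempty ok
all met → apply pickup(E)
after:  towers=[B; F; G/A/C/D] holding=E

towers=[B; F; G/A/C/D] holding=E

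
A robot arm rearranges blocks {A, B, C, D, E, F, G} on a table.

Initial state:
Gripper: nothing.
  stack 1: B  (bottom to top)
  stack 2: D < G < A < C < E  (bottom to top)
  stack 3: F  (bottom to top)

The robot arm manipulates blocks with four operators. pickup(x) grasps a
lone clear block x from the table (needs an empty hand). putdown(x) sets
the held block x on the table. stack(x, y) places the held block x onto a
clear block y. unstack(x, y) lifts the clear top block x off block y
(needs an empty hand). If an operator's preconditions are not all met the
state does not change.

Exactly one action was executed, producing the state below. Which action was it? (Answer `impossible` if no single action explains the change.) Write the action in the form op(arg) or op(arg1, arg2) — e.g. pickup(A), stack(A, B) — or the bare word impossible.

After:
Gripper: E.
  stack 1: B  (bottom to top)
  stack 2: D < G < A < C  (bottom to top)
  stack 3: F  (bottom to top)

unstack(E, C)

target: towers=[B; D/G/A/C; F] holding=E
         pickup(B) → towers=[D/G/A/C/E; F] holding=B
         pickup(F) → towers=[B; D/G/A/C/E] holding=F
     unstack(E, C) → towers=[B; D/G/A/C; F] holding=E  ← match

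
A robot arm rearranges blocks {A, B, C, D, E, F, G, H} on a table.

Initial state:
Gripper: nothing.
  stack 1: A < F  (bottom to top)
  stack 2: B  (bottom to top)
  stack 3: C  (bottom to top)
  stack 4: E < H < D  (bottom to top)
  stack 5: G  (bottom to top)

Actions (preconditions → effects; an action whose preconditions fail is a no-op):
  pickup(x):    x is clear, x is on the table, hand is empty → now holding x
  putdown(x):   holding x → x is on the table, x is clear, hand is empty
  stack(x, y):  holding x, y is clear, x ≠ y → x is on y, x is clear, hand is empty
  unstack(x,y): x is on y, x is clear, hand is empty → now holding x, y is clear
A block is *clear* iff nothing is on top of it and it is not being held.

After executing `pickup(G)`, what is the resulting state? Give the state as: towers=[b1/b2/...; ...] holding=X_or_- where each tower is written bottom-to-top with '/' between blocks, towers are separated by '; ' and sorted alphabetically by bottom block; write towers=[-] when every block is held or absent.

before: towers=[A/F; B; C; E/H/D; G] holding=-
pre[pickup(G)]: clear(G) ok, ontable(G) ok, handempty ok
all met → apply pickup(G)
after:  towers=[A/F; B; C; E/H/D] holding=G

towers=[A/F; B; C; E/H/D] holding=G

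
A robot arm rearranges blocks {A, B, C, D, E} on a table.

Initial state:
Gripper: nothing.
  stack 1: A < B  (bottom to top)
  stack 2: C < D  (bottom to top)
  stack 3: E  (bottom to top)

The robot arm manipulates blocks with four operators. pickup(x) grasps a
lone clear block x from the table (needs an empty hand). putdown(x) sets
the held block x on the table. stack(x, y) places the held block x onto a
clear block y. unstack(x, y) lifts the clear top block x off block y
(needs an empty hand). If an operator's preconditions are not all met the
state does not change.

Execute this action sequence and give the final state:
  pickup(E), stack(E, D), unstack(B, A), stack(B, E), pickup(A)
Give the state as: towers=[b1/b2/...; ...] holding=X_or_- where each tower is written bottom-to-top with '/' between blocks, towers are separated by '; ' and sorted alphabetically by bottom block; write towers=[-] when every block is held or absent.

towers=[C/D/E/B] holding=A

step 1 (pickup(E)): towers=[A/B; C/D] holding=E
step 2 (stack(E, D)): towers=[A/B; C/D/E] holding=-
step 3 (unstack(B, A)): towers=[A; C/D/E] holding=B
step 4 (stack(B, E)): towers=[A; C/D/E/B] holding=-
step 5 (pickup(A)): towers=[C/D/E/B] holding=A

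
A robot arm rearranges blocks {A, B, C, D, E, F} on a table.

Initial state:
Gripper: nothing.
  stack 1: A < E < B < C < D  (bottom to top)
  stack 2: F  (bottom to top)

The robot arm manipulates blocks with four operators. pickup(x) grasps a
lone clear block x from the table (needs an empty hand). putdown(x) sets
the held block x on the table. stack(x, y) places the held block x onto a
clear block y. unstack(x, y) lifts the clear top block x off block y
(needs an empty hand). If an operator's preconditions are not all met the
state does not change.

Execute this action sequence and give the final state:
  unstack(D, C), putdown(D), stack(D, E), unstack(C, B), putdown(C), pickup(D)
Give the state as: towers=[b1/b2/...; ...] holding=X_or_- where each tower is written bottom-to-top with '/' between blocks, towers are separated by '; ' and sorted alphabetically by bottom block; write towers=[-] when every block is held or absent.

towers=[A/E/B; C; F] holding=D

step 1 (unstack(D, C)): towers=[A/E/B/C; F] holding=D
step 2 (putdown(D)): towers=[A/E/B/C; D; F] holding=-
step 3 (stack(D, E)) [no-op]: towers=[A/E/B/C; D; F] holding=-
step 4 (unstack(C, B)): towers=[A/E/B; D; F] holding=C
step 5 (putdown(C)): towers=[A/E/B; C; D; F] holding=-
step 6 (pickup(D)): towers=[A/E/B; C; F] holding=D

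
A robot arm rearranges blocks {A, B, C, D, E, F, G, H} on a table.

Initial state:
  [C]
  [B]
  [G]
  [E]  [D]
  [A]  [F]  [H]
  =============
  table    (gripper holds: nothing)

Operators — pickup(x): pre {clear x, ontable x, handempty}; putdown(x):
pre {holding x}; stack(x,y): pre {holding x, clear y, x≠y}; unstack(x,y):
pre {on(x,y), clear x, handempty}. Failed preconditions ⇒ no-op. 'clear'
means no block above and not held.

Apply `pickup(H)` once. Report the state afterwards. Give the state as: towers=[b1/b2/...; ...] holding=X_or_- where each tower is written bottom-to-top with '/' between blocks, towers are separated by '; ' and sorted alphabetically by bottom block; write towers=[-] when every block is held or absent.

towers=[A/E/G/B/C; F/D] holding=H

before: towers=[A/E/G/B/C; F/D; H] holding=-
pre[pickup(H)]: clear(H) ok, ontable(H) ok, handempty ok
all met → apply pickup(H)
after:  towers=[A/E/G/B/C; F/D] holding=H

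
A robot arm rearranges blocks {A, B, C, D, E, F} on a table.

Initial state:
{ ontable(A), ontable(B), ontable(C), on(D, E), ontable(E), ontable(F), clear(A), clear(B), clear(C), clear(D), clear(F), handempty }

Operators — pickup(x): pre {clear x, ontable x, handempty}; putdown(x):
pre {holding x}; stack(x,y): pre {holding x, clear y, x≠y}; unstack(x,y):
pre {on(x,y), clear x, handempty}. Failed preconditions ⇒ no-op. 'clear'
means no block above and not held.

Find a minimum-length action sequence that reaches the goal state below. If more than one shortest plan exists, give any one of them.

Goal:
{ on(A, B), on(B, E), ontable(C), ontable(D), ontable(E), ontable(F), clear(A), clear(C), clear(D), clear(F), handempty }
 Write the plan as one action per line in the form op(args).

step 1 (unstack(D, E)): towers=[A; B; C; E; F] holding=D
step 2 (putdown(D)): towers=[A; B; C; D; E; F] holding=-
step 3 (pickup(B)): towers=[A; C; D; E; F] holding=B
step 4 (stack(B, E)): towers=[A; C; D; E/B; F] holding=-
step 5 (pickup(A)): towers=[C; D; E/B; F] holding=A
step 6 (stack(A, B)): towers=[C; D; E/B/A; F] holding=-
goal check: towers=[C; D; E/B/A; F] holding=- — reached (length 6, optimal by BFS)

unstack(D, E)
putdown(D)
pickup(B)
stack(B, E)
pickup(A)
stack(A, B)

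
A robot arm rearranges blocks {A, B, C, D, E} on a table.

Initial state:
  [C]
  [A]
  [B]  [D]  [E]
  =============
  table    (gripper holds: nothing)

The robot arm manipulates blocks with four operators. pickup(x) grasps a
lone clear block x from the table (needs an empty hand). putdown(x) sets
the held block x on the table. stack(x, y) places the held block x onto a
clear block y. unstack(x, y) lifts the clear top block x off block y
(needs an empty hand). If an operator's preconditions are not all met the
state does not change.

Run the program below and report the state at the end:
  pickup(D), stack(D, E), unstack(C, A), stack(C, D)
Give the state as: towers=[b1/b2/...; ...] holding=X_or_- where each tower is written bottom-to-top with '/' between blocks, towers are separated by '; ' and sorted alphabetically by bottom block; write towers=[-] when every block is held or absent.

step 1 (pickup(D)): towers=[B/A/C; E] holding=D
step 2 (stack(D, E)): towers=[B/A/C; E/D] holding=-
step 3 (unstack(C, A)): towers=[B/A; E/D] holding=C
step 4 (stack(C, D)): towers=[B/A; E/D/C] holding=-

towers=[B/A; E/D/C] holding=-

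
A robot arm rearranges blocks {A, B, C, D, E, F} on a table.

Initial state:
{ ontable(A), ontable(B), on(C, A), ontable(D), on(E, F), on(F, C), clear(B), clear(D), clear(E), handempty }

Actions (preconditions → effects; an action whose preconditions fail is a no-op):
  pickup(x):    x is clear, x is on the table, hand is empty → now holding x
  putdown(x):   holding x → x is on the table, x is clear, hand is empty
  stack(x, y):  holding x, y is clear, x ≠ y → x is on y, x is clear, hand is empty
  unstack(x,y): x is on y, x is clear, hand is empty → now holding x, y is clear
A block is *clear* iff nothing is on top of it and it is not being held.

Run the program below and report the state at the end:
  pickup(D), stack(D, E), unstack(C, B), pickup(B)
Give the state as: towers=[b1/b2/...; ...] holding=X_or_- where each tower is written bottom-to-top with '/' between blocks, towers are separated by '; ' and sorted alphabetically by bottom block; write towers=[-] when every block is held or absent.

step 1 (pickup(D)): towers=[A/C/F/E; B] holding=D
step 2 (stack(D, E)): towers=[A/C/F/E/D; B] holding=-
step 3 (unstack(C, B)) [no-op]: towers=[A/C/F/E/D; B] holding=-
step 4 (pickup(B)): towers=[A/C/F/E/D] holding=B

towers=[A/C/F/E/D] holding=B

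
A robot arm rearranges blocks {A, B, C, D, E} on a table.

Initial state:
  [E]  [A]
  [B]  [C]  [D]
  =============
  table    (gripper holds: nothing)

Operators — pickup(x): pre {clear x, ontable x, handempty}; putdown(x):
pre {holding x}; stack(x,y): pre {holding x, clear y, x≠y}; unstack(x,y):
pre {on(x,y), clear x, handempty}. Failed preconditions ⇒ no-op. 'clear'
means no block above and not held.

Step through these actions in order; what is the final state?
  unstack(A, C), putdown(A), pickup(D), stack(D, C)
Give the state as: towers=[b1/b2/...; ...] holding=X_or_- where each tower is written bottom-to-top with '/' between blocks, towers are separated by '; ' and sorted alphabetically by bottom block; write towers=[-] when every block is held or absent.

step 1 (unstack(A, C)): towers=[B/E; C; D] holding=A
step 2 (putdown(A)): towers=[A; B/E; C; D] holding=-
step 3 (pickup(D)): towers=[A; B/E; C] holding=D
step 4 (stack(D, C)): towers=[A; B/E; C/D] holding=-

towers=[A; B/E; C/D] holding=-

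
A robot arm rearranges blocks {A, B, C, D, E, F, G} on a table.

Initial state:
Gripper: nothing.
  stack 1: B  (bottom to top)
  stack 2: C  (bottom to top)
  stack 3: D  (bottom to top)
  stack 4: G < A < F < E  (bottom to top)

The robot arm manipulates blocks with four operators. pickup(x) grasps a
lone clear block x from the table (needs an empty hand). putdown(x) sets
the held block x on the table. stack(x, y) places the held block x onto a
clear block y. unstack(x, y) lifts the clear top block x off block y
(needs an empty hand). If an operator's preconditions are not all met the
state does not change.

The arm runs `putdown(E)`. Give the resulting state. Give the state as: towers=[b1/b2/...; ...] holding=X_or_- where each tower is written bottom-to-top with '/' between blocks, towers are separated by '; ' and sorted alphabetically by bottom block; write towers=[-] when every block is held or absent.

towers=[B; C; D; G/A/F/E] holding=-

before: towers=[B; C; D; G/A/F/E] holding=-
pre[putdown(E)]: holding(E) ✗
holding(E) unmet → putdown(E) is a no-op
after:  towers=[B; C; D; G/A/F/E] holding=-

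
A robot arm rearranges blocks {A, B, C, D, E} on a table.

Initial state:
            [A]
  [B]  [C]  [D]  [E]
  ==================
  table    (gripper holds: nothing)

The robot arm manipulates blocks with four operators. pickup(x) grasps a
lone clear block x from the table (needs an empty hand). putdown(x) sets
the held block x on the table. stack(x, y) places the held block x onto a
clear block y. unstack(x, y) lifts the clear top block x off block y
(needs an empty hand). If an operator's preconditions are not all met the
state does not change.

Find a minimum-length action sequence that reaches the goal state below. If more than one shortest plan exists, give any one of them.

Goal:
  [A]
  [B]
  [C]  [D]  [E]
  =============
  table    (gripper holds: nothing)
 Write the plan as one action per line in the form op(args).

step 1 (pickup(B)): towers=[C; D/A; E] holding=B
step 2 (stack(B, C)): towers=[C/B; D/A; E] holding=-
step 3 (unstack(A, D)): towers=[C/B; D; E] holding=A
step 4 (stack(A, B)): towers=[C/B/A; D; E] holding=-
goal check: towers=[C/B/A; D; E] holding=- — reached (length 4, optimal by BFS)

pickup(B)
stack(B, C)
unstack(A, D)
stack(A, B)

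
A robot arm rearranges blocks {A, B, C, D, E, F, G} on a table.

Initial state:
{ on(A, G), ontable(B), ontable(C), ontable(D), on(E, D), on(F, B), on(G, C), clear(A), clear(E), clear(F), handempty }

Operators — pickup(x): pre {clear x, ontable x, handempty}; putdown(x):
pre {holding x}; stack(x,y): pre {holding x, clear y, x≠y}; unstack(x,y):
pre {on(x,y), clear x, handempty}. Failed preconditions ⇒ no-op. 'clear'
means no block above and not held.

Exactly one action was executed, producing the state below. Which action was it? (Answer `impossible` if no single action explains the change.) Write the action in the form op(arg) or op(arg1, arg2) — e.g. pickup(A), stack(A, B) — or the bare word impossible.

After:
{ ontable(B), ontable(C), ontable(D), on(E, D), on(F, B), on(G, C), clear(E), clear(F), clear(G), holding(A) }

target: towers=[B/F; C/G; D/E] holding=A
     unstack(F, B) → towers=[B; C/G/A; D/E] holding=F
     unstack(A, G) → towers=[B/F; C/G; D/E] holding=A  ← match
     unstack(E, D) → towers=[B/F; C/G/A; D] holding=E

unstack(A, G)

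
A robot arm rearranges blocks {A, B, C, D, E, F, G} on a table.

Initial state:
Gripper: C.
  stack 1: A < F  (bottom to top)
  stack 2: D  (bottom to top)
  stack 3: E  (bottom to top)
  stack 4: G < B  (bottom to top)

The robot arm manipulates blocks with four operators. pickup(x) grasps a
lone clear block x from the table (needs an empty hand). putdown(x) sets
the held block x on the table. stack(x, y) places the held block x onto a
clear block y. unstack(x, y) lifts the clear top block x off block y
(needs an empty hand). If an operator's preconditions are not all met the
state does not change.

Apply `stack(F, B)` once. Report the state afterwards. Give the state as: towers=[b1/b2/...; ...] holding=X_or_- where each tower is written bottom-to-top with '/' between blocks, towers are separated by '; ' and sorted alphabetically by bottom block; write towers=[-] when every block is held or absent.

before: towers=[A/F; D; E; G/B] holding=C
pre[stack(F, B)]: holding(F) no, clear(B) yes, F≠B yes
holding(F) unmet → stack(F, B) is a no-op
after:  towers=[A/F; D; E; G/B] holding=C

towers=[A/F; D; E; G/B] holding=C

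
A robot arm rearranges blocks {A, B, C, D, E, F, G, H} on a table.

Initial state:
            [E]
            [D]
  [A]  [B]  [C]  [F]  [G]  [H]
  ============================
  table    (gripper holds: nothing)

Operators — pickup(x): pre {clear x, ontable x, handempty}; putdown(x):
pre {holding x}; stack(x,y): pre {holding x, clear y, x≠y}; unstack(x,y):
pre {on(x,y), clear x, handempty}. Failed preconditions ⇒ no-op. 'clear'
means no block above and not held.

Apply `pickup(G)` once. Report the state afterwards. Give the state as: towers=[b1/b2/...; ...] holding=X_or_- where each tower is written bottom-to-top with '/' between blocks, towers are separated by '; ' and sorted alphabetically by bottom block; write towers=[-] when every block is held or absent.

before: towers=[A; B; C/D/E; F; G; H] holding=-
pre[pickup(G)]: clear(G) ✓, ontable(G) ✓, handempty ✓
all met → apply pickup(G)
after:  towers=[A; B; C/D/E; F; H] holding=G

towers=[A; B; C/D/E; F; H] holding=G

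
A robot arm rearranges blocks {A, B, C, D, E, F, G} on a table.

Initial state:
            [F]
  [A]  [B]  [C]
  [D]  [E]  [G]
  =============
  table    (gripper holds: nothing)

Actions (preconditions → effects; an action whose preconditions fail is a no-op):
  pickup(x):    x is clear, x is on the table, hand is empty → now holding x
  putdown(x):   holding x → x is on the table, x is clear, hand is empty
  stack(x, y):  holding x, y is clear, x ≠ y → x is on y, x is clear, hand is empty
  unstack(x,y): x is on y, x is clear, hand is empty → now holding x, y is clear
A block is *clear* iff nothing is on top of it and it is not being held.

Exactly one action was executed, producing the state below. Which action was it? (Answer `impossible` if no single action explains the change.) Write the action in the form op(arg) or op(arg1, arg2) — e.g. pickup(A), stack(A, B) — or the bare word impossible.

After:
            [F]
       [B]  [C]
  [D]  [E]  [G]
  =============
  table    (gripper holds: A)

unstack(A, D)

target: towers=[D; E/B; G/C/F] holding=A
     unstack(B, E) → towers=[D/A; E; G/C/F] holding=B
     unstack(F, C) → towers=[D/A; E/B; G/C] holding=F
     unstack(A, D) → towers=[D; E/B; G/C/F] holding=A  ← match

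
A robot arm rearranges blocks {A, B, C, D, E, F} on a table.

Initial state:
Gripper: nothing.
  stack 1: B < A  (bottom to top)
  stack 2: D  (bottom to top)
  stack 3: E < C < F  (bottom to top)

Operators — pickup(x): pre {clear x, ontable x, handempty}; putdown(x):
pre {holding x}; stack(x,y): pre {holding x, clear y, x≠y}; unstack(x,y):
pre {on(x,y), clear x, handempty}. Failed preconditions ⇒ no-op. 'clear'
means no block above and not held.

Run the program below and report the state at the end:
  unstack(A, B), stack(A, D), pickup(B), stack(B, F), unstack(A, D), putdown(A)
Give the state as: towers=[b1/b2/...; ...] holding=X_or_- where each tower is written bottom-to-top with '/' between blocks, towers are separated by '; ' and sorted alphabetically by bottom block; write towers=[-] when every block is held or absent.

towers=[A; D; E/C/F/B] holding=-

step 1 (unstack(A, B)): towers=[B; D; E/C/F] holding=A
step 2 (stack(A, D)): towers=[B; D/A; E/C/F] holding=-
step 3 (pickup(B)): towers=[D/A; E/C/F] holding=B
step 4 (stack(B, F)): towers=[D/A; E/C/F/B] holding=-
step 5 (unstack(A, D)): towers=[D; E/C/F/B] holding=A
step 6 (putdown(A)): towers=[A; D; E/C/F/B] holding=-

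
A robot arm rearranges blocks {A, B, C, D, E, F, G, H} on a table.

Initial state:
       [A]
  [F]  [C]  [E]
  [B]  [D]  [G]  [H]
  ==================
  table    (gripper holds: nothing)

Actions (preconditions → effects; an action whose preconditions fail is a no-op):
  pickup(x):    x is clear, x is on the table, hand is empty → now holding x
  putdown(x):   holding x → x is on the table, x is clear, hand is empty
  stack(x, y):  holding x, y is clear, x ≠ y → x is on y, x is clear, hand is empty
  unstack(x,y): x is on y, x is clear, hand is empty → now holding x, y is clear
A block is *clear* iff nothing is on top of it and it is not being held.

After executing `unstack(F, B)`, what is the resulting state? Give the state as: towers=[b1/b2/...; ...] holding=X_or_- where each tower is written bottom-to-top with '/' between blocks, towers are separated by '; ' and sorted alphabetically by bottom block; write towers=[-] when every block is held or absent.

before: towers=[B/F; D/C/A; G/E; H] holding=-
pre[unstack(F, B)]: on(F,B) ✓, clear(F) ✓, handempty ✓
all met → apply unstack(F, B)
after:  towers=[B; D/C/A; G/E; H] holding=F

towers=[B; D/C/A; G/E; H] holding=F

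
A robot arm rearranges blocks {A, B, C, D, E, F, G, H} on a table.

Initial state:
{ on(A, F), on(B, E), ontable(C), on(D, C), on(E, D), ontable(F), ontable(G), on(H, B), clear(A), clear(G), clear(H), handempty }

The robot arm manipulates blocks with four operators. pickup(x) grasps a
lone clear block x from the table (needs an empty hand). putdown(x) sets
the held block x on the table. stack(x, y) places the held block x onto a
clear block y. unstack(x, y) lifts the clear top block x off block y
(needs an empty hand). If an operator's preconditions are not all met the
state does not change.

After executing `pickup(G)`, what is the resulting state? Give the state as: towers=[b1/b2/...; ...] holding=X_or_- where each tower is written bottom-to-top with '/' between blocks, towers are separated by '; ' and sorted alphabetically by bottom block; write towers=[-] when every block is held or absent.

before: towers=[C/D/E/B/H; F/A; G] holding=-
pre[pickup(G)]: clear(G) ✓, ontable(G) ✓, handempty ✓
all met → apply pickup(G)
after:  towers=[C/D/E/B/H; F/A] holding=G

towers=[C/D/E/B/H; F/A] holding=G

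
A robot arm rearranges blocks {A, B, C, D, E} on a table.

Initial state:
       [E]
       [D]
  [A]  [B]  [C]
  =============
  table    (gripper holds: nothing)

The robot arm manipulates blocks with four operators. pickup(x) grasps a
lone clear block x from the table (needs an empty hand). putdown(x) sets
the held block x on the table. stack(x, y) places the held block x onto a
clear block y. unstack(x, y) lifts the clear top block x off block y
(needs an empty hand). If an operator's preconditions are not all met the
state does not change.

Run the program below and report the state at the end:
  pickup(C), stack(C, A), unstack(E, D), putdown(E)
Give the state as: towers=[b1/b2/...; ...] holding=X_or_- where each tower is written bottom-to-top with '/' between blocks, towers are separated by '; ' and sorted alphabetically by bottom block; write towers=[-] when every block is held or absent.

step 1 (pickup(C)): towers=[A; B/D/E] holding=C
step 2 (stack(C, A)): towers=[A/C; B/D/E] holding=-
step 3 (unstack(E, D)): towers=[A/C; B/D] holding=E
step 4 (putdown(E)): towers=[A/C; B/D; E] holding=-

towers=[A/C; B/D; E] holding=-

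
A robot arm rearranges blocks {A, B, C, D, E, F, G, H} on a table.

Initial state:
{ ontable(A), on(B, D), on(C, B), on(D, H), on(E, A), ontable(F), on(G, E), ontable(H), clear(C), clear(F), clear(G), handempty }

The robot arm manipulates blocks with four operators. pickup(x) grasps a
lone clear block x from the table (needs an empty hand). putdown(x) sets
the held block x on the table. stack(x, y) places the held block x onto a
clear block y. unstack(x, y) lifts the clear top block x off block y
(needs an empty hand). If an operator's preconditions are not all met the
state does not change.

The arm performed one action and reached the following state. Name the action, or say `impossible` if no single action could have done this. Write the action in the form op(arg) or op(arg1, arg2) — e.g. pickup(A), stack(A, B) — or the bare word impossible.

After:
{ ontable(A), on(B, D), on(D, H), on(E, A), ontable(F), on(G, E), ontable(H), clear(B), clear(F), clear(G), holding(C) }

unstack(C, B)

target: towers=[A/E/G; F; H/D/B] holding=C
     unstack(G, E) → towers=[A/E; F; H/D/B/C] holding=G
         pickup(F) → towers=[A/E/G; H/D/B/C] holding=F
     unstack(C, B) → towers=[A/E/G; F; H/D/B] holding=C  ← match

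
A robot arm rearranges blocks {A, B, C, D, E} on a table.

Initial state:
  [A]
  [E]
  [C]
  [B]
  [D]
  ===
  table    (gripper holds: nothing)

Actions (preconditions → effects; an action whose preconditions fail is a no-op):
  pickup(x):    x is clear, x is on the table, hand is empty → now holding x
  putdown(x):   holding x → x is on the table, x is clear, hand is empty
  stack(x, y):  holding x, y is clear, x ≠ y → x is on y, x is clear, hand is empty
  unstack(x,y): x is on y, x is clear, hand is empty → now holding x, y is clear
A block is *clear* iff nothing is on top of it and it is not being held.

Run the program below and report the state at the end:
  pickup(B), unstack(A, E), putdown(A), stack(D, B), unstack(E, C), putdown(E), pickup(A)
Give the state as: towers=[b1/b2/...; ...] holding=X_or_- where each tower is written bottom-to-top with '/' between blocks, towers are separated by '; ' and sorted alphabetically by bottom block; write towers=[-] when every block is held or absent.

step 1 (pickup(B)) [no-op]: towers=[D/B/C/E/A] holding=-
step 2 (unstack(A, E)): towers=[D/B/C/E] holding=A
step 3 (putdown(A)): towers=[A; D/B/C/E] holding=-
step 4 (stack(D, B)) [no-op]: towers=[A; D/B/C/E] holding=-
step 5 (unstack(E, C)): towers=[A; D/B/C] holding=E
step 6 (putdown(E)): towers=[A; D/B/C; E] holding=-
step 7 (pickup(A)): towers=[D/B/C; E] holding=A

towers=[D/B/C; E] holding=A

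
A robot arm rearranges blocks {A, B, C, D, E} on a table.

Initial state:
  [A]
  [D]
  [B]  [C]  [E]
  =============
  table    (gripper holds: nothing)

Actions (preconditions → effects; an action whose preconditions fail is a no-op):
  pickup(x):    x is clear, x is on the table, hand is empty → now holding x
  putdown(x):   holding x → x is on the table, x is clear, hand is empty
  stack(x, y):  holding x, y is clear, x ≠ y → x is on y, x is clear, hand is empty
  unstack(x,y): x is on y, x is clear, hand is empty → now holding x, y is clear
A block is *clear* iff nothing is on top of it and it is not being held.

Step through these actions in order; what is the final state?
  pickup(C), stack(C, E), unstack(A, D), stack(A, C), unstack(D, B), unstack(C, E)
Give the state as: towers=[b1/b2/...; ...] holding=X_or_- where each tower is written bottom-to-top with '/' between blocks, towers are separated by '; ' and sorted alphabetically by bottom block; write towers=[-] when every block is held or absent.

towers=[B; E/C/A] holding=D

step 1 (pickup(C)): towers=[B/D/A; E] holding=C
step 2 (stack(C, E)): towers=[B/D/A; E/C] holding=-
step 3 (unstack(A, D)): towers=[B/D; E/C] holding=A
step 4 (stack(A, C)): towers=[B/D; E/C/A] holding=-
step 5 (unstack(D, B)): towers=[B; E/C/A] holding=D
step 6 (unstack(C, E)) [no-op]: towers=[B; E/C/A] holding=D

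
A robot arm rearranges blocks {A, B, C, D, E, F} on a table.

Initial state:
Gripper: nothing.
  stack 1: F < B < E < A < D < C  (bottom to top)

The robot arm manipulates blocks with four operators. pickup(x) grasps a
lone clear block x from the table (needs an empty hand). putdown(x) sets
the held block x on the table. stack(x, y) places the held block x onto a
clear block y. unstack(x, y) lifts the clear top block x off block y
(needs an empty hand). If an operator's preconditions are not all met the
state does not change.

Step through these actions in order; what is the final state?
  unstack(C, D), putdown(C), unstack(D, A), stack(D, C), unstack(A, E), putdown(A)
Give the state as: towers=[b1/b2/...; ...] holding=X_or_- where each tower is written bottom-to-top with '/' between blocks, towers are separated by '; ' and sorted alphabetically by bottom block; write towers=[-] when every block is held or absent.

step 1 (unstack(C, D)): towers=[F/B/E/A/D] holding=C
step 2 (putdown(C)): towers=[C; F/B/E/A/D] holding=-
step 3 (unstack(D, A)): towers=[C; F/B/E/A] holding=D
step 4 (stack(D, C)): towers=[C/D; F/B/E/A] holding=-
step 5 (unstack(A, E)): towers=[C/D; F/B/E] holding=A
step 6 (putdown(A)): towers=[A; C/D; F/B/E] holding=-

towers=[A; C/D; F/B/E] holding=-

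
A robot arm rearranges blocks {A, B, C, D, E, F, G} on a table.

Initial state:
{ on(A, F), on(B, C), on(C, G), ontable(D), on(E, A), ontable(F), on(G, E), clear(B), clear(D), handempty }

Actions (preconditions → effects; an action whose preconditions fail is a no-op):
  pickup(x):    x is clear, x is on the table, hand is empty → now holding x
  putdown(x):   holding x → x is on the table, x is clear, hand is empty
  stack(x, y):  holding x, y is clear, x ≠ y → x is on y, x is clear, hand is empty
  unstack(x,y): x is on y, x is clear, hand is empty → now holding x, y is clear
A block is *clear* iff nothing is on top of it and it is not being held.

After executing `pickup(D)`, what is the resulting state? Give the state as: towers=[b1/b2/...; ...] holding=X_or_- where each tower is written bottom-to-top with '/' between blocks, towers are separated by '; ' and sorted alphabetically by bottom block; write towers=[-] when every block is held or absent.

towers=[F/A/E/G/C/B] holding=D

before: towers=[D; F/A/E/G/C/B] holding=-
pre[pickup(D)]: clear(D) ✓, ontable(D) ✓, handempty ✓
all met → apply pickup(D)
after:  towers=[F/A/E/G/C/B] holding=D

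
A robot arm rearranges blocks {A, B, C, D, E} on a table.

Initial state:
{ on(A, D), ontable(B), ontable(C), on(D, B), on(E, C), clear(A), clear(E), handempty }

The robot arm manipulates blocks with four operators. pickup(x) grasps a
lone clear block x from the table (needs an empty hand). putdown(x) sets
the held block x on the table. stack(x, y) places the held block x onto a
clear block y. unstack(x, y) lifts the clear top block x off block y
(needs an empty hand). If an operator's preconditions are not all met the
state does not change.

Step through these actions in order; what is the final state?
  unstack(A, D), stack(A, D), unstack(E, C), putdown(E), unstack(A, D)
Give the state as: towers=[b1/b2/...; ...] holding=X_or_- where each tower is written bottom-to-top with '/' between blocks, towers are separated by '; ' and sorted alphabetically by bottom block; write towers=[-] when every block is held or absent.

step 1 (unstack(A, D)): towers=[B/D; C/E] holding=A
step 2 (stack(A, D)): towers=[B/D/A; C/E] holding=-
step 3 (unstack(E, C)): towers=[B/D/A; C] holding=E
step 4 (putdown(E)): towers=[B/D/A; C; E] holding=-
step 5 (unstack(A, D)): towers=[B/D; C; E] holding=A

towers=[B/D; C; E] holding=A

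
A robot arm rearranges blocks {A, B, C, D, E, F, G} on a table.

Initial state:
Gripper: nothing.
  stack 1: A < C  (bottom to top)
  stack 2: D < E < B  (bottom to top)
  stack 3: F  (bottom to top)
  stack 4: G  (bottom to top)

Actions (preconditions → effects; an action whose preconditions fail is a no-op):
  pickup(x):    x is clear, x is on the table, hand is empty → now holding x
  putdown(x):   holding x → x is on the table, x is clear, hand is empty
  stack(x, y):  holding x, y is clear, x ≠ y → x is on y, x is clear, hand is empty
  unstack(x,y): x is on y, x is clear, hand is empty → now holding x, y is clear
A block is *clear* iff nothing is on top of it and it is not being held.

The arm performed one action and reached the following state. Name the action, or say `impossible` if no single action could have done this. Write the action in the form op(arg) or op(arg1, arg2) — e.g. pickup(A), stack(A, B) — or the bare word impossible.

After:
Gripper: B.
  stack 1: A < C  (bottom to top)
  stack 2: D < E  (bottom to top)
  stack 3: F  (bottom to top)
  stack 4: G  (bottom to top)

target: towers=[A/C; D/E; F; G] holding=B
     unstack(B, E) → towers=[A/C; D/E; F; G] holding=B  ← match
         pickup(F) → towers=[A/C; D/E/B; G] holding=F
         pickup(G) → towers=[A/C; D/E/B; F] holding=G
     unstack(C, A) → towers=[A; D/E/B; F; G] holding=C

unstack(B, E)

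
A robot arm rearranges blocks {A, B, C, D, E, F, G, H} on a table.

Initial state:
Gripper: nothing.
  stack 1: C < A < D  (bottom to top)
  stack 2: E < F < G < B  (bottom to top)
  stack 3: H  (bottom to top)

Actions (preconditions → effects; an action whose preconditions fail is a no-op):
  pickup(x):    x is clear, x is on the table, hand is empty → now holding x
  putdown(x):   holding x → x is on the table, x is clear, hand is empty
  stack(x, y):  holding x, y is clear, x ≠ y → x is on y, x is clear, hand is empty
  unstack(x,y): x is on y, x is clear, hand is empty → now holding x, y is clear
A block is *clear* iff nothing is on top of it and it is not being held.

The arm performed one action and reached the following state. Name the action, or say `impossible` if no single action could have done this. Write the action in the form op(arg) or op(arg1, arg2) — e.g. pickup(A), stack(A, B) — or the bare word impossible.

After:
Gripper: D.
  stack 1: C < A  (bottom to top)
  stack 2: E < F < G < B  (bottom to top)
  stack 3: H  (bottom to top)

unstack(D, A)

target: towers=[C/A; E/F/G/B; H] holding=D
         pickup(H) → towers=[C/A/D; E/F/G/B] holding=H
     unstack(B, G) → towers=[C/A/D; E/F/G; H] holding=B
     unstack(D, A) → towers=[C/A; E/F/G/B; H] holding=D  ← match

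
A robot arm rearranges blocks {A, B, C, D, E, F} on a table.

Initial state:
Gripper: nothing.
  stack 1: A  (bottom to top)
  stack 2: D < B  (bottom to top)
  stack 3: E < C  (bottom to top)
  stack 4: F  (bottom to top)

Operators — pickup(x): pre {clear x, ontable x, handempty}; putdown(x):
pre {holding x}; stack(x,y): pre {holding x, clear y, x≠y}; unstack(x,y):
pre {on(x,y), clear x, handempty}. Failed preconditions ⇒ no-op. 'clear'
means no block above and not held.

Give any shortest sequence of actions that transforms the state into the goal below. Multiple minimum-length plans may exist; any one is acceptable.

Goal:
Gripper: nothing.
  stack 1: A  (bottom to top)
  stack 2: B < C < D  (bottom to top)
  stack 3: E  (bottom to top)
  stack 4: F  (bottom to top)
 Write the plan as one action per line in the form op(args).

unstack(B, D)
putdown(B)
unstack(C, E)
stack(C, B)
pickup(D)
stack(D, C)

step 1 (unstack(B, D)): towers=[A; D; E/C; F] holding=B
step 2 (putdown(B)): towers=[A; B; D; E/C; F] holding=-
step 3 (unstack(C, E)): towers=[A; B; D; E; F] holding=C
step 4 (stack(C, B)): towers=[A; B/C; D; E; F] holding=-
step 5 (pickup(D)): towers=[A; B/C; E; F] holding=D
step 6 (stack(D, C)): towers=[A; B/C/D; E; F] holding=-
goal check: towers=[A; B/C/D; E; F] holding=- — reached (length 6, optimal by BFS)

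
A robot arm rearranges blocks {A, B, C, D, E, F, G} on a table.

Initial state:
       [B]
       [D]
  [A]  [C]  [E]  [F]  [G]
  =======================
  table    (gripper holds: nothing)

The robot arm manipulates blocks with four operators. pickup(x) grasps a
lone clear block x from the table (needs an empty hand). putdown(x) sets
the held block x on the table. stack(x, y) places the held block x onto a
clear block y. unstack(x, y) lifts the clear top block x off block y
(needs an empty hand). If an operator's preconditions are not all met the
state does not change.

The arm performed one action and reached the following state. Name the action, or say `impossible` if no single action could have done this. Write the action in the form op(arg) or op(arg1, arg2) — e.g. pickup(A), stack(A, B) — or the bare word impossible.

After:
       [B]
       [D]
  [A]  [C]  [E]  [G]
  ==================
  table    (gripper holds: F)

pickup(F)

target: towers=[A; C/D/B; E; G] holding=F
     unstack(B, D) → towers=[A; C/D; E; F; G] holding=B
         pickup(F) → towers=[A; C/D/B; E; G] holding=F  ← match
         pickup(G) → towers=[A; C/D/B; E; F] holding=G
         pickup(A) → towers=[C/D/B; E; F; G] holding=A
         pickup(E) → towers=[A; C/D/B; F; G] holding=E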